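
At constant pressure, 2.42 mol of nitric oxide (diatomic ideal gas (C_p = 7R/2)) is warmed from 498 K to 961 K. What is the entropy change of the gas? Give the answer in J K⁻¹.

At constant pressure, ΔS = nC_p ln(T₂/T₁) with C_p = 7R/2 = 29.1 J mol⁻¹ K⁻¹.
ΔS = 2.42 × 29.1 × ln(961/498) = 46.3 J/K.

ΔS = 46.3 J/K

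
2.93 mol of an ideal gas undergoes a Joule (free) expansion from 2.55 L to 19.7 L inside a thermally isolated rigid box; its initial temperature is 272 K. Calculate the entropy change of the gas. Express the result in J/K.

For an ideal gas in free expansion Q = 0 and W = 0, so T is unchanged.
Entropy is a state function; using a reversible isothermal path, ΔS_gas = nR ln(V₂/V₁) = 2.93 × 8.314 × ln(19.7/2.55) = 49.8 J/K.

ΔS_gas = 49.8 J/K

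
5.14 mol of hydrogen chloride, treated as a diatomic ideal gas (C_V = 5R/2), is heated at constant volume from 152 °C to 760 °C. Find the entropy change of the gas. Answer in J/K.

ΔS = 94.9 J/K

In kelvin: T₁ = 425.15 K, T₂ = 1033.15 K. At constant volume, ΔS = nC_V ln(T₂/T₁) with C_V = 5R/2 = 20.79 J mol⁻¹ K⁻¹.
ΔS = 5.14 × 20.79 × ln(1033.15/425.15) = 94.9 J/K.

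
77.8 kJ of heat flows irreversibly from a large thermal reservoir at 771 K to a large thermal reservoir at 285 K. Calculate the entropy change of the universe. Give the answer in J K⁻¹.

ΔS_hot = −Q/T_H = −77800/771 = -100.9 J/K and ΔS_cold = +Q/T_C = 77800/285 = 273 J/K.
ΔS_total = -100.9 + 273 = 172 J/K, positive as the second law requires.

ΔS_total = 172 J/K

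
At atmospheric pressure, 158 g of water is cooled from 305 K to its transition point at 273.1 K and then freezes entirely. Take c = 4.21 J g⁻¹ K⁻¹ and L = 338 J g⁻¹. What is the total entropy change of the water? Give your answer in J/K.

Cooling step: ΔS₁ = m c ln(T_tr/T_i) = 158 × 4.21 × ln(273.1/305) = -73.48 J/K.
Phase change: ΔS₂ = −mL/T_tr = −158 × 338 / 273.1 = -195.5 J/K.
ΔS_total = (-73.48) + (-195.5) = -269 J/K.

ΔS = -269 J/K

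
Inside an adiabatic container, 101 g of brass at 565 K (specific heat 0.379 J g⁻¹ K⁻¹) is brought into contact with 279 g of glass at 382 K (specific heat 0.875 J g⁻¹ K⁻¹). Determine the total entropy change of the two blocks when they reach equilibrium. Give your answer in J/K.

Energy balance: T_f = (m₁c₁T₁ + m₂c₂T₂)/(m₁c₁ + m₂c₂) = 406.81 K.
ΔS₁ = m₁c₁ ln(T_f/T₁) = 38.279 × ln(406.81/565) = -12.5743 J/K.
ΔS₂ = m₂c₂ ln(T_f/T₂) = 244.125 × ln(406.81/382) = 15.3588 J/K.
ΔS_total = -12.5743 + 15.3588 = 2.78 J/K.

ΔS_total = 2.78 J/K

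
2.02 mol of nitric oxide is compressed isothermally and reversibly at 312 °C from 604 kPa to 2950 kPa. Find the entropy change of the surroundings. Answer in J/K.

For an isothermal ideal gas ΔS_gas = nR ln(P₁/P₂) = 2.02 × 8.314 × ln(604/2950) = -26.6 J/K.
The process is reversible, so ΔS_surr = −ΔS_gas = 26.6 J/K and ΔS_universe = 0.

ΔS_surr = 26.6 J/K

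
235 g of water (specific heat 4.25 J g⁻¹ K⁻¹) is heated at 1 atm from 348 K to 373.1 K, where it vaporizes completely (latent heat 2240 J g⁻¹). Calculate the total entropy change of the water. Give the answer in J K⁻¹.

Warming step: ΔS₁ = m c ln(T_tr/T_i) = 235 × 4.25 × ln(373.1/348) = 69.56 J/K.
Phase change: ΔS₂ = +mL/T_tr = 235 × 2240 / 373.1 = 1411 J/K.
ΔS_total = (69.56) + (1411) = 1480 J/K.

ΔS = 1480 J/K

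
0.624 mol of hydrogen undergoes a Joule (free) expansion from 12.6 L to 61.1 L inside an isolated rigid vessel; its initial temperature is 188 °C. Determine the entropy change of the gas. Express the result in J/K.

ΔS_gas = 8.19 J/K

No heat is exchanged and no work is done, so the ideal-gas temperature stays constant.
Entropy is a state function; using a reversible isothermal path, ΔS_gas = nR ln(V₂/V₁) = 0.624 × 8.314 × ln(61.1/12.6) = 8.19 J/K.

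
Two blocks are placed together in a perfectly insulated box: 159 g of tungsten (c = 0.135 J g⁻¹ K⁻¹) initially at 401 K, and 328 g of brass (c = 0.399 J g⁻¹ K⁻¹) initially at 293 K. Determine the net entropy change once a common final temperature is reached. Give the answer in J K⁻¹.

Energy balance: T_f = (m₁c₁T₁ + m₂c₂T₂)/(m₁c₁ + m₂c₂) = 308.22 K.
ΔS₁ = m₁c₁ ln(T_f/T₁) = 21.465 × ln(308.22/401) = -5.649 J/K.
ΔS₂ = m₂c₂ ln(T_f/T₂) = 130.872 × ln(308.22/293) = 6.627 J/K.
ΔS_total = -5.649 + 6.627 = 0.978 J/K.

ΔS_total = 0.978 J/K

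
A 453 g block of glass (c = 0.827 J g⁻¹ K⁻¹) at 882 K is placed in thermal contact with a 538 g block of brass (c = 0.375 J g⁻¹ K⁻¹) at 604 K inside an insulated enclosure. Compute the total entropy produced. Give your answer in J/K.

ΔS_total = 9.01 J/K

Energy balance: T_f = (m₁c₁T₁ + m₂c₂T₂)/(m₁c₁ + m₂c₂) = 784.69 K.
ΔS₁ = m₁c₁ ln(T_f/T₁) = 374.631 × ln(784.69/882) = -43.79 J/K.
ΔS₂ = m₂c₂ ln(T_f/T₂) = 201.75 × ln(784.69/604) = 52.8 J/K.
ΔS_total = -43.79 + 52.8 = 9.01 J/K.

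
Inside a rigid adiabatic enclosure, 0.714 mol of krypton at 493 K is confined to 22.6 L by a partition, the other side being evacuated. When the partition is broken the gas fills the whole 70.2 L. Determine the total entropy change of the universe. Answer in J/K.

ΔS_universe = 6.73 J/K

No heat is exchanged and no work is done, so the ideal-gas temperature stays constant.
Entropy is a state function; using a reversible isothermal path, ΔS_gas = nR ln(V₂/V₁) = 0.714 × 8.314 × ln(70.2/22.6) = 6.73 J/K.
The insulated surroundings exchange no heat, so ΔS_surr = 0 and ΔS_universe = ΔS_gas.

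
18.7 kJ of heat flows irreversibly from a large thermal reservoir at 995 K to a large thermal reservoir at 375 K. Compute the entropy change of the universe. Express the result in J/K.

ΔS_hot = −Q/T_H = −18700/995 = -18.79 J/K and ΔS_cold = +Q/T_C = 18700/375 = 49.87 J/K.
ΔS_total = -18.79 + 49.87 = 31.1 J/K, positive as the second law requires.

ΔS_total = 31.1 J/K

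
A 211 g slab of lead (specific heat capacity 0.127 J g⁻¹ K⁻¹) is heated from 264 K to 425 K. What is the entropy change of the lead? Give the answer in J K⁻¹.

ΔS = 12.8 J/K

ΔS = ∫dQ_rev/T = m c ln(T₂/T₁) = 211 × 0.127 × ln(425/264) = 12.8 J/K.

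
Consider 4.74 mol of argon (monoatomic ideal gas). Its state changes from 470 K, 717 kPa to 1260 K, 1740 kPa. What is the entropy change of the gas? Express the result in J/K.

ΔS = nC_p ln(T₂/T₁) − nR ln(P₂/P₁), with C_p = 5R/2 = 20.79 J mol⁻¹ K⁻¹ for a monoatomic ideal gas.
ΔS = 4.74 × [20.79 × ln(1260/470) − 8.314 × ln(1740/717)] = 62.2 J/K.

ΔS = 62.2 J/K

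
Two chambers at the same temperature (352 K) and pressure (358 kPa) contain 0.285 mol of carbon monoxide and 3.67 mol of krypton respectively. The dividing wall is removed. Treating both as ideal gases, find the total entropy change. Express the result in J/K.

ΔS_mix = 8.51 J/K

Mole fractions: x_A = 0.285/3.96 = 0.0721, x_B = 0.928.
ΔS_mix = −R(n_A ln x_A + n_B ln x_B) = −8.314 × (0.285 ln 0.0721 + 3.67 ln 0.928) = 8.51 J/K.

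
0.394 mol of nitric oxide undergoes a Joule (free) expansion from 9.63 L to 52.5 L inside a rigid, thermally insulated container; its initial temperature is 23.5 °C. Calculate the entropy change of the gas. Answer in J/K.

ΔS_gas = 5.56 J/K

For an ideal gas in free expansion Q = 0 and W = 0, so T is unchanged.
Entropy is a state function; using a reversible isothermal path, ΔS_gas = nR ln(V₂/V₁) = 0.394 × 8.314 × ln(52.5/9.63) = 5.56 J/K.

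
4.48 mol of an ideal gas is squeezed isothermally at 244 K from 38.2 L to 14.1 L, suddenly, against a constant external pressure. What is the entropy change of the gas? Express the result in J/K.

Entropy is a state function, so ΔS_gas depends only on the end states.
For an isothermal ideal gas ΔS_gas = nR ln(V₂/V₁) = 4.48 × 8.314 × ln(14.1/38.2) = -37.1 J/K.

ΔS_gas = -37.1 J/K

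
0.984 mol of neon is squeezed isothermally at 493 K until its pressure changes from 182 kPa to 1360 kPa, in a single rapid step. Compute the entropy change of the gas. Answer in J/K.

ΔS_gas = -16.5 J/K

Entropy is a state function, so ΔS_gas depends only on the end states.
For an isothermal ideal gas ΔS_gas = nR ln(P₁/P₂) = 0.984 × 8.314 × ln(182/1360) = -16.5 J/K.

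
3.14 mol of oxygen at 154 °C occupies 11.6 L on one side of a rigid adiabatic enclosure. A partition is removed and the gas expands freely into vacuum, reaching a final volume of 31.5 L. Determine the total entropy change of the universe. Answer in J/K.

ΔS_universe = 26.1 J/K

For an ideal gas in free expansion Q = 0 and W = 0, so T is unchanged.
Entropy is a state function; using a reversible isothermal path, ΔS_gas = nR ln(V₂/V₁) = 3.14 × 8.314 × ln(31.5/11.6) = 26.1 J/K.
The insulated surroundings exchange no heat, so ΔS_surr = 0 and ΔS_universe = ΔS_gas.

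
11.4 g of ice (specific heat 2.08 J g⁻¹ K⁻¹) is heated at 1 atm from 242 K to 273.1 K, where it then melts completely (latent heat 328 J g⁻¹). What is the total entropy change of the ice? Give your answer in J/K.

ΔS = 16.6 J/K

Warming step: ΔS₁ = m c ln(T_tr/T_i) = 11.4 × 2.08 × ln(273.1/242) = 2.867 J/K.
Phase change: ΔS₂ = +mL/T_tr = 11.4 × 328 / 273.1 = 13.69 J/K.
ΔS_total = (2.867) + (13.69) = 16.6 J/K.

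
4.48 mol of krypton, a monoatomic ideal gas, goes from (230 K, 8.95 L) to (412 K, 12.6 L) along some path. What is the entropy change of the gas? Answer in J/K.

ΔS = 45.3 J/K

Entropy is a state function: ΔS = nC_V ln(T₂/T₁) + nR ln(V₂/V₁), with C_V = 3R/2 = 12.47 J mol⁻¹ K⁻¹ for a monoatomic ideal gas.
ΔS = 4.48 × [12.47 × ln(412/230) + 8.314 × ln(12.6/8.95)] = 45.3 J/K.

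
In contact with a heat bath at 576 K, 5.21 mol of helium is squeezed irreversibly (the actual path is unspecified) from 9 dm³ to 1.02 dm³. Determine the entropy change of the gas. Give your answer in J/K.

ΔS_gas = -94.3 J/K

Entropy is a state function, so ΔS_gas depends only on the end states.
For an isothermal ideal gas ΔS_gas = nR ln(V₂/V₁) = 5.21 × 8.314 × ln(1.02/9) = -94.3 J/K.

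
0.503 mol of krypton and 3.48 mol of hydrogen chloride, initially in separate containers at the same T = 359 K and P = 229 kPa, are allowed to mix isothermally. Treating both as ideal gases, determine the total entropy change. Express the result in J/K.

Mole fractions: x_A = 0.503/3.98 = 0.126, x_B = 0.874.
ΔS_mix = −R(n_A ln x_A + n_B ln x_B) = −8.314 × (0.503 ln 0.126 + 3.48 ln 0.874) = 12.6 J/K.

ΔS_mix = 12.6 J/K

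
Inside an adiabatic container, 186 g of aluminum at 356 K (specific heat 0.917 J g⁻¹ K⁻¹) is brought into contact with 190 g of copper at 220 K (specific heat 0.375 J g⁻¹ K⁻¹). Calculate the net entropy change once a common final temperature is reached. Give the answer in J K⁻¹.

ΔS_total = 5.42 J/K

Energy balance: T_f = (m₁c₁T₁ + m₂c₂T₂)/(m₁c₁ + m₂c₂) = 315.93 K.
ΔS₁ = m₁c₁ ln(T_f/T₁) = 170.562 × ln(315.93/356) = -20.368 J/K.
ΔS₂ = m₂c₂ ln(T_f/T₂) = 71.25 × ln(315.93/220) = 25.784 J/K.
ΔS_total = -20.368 + 25.784 = 5.42 J/K.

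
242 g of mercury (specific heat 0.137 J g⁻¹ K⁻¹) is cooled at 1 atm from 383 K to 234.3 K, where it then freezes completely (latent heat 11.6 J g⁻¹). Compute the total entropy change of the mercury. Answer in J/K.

ΔS = -28.3 J/K

Cooling step: ΔS₁ = m c ln(T_tr/T_i) = 242 × 0.137 × ln(234.3/383) = -16.29 J/K.
Phase change: ΔS₂ = −mL/T_tr = −242 × 11.6 / 234.3 = -11.98 J/K.
ΔS_total = (-16.29) + (-11.98) = -28.3 J/K.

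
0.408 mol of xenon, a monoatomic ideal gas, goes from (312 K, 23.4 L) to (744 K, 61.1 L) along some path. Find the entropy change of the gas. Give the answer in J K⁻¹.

Entropy is a state function: ΔS = nC_V ln(T₂/T₁) + nR ln(V₂/V₁), with C_V = 3R/2 = 12.47 J mol⁻¹ K⁻¹ for a monoatomic ideal gas.
ΔS = 0.408 × [12.47 × ln(744/312) + 8.314 × ln(61.1/23.4)] = 7.68 J/K.

ΔS = 7.68 J/K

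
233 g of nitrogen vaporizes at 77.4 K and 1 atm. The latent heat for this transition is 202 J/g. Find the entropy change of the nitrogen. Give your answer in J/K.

ΔS = 608 J/K

Heat absorbed by the substance: Q = mL = 233 × 202 = 47066 J.
At constant T, ΔS = Q_rev/T = 47066 / 77.4 = 608 J/K.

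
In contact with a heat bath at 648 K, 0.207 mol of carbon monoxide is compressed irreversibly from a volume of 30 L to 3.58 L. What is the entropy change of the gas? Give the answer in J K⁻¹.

Entropy is a state function, so ΔS_gas depends only on the end states.
For an isothermal ideal gas ΔS_gas = nR ln(V₂/V₁) = 0.207 × 8.314 × ln(3.58/30) = -3.66 J/K.

ΔS_gas = -3.66 J/K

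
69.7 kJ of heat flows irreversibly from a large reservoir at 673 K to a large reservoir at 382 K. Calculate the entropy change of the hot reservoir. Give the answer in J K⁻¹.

The hot reservoir loses heat Q, so ΔS_hot = −Q/T_H = −69700/673 = -104 J/K.

ΔS_hot = -104 J/K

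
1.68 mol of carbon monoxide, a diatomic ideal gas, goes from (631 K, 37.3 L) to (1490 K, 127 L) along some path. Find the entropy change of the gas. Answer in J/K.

Entropy is a state function: ΔS = nC_V ln(T₂/T₁) + nR ln(V₂/V₁), with C_V = 5R/2 = 20.79 J mol⁻¹ K⁻¹ for a diatomic ideal gas.
ΔS = 1.68 × [20.79 × ln(1490/631) + 8.314 × ln(127/37.3)] = 47.1 J/K.

ΔS = 47.1 J/K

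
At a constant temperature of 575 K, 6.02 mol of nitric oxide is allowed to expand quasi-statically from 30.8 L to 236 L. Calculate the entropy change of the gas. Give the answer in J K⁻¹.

ΔS_gas = 102 J/K

For an isothermal ideal gas ΔS_gas = nR ln(V₂/V₁) = 6.02 × 8.314 × ln(236/30.8) = 102 J/K.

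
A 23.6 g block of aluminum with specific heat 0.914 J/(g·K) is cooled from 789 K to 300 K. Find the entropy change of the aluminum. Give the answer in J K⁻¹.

ΔS = -20.9 J/K

ΔS = ∫dQ_rev/T = m c ln(T₂/T₁) = 23.6 × 0.914 × ln(300/789) = -20.9 J/K.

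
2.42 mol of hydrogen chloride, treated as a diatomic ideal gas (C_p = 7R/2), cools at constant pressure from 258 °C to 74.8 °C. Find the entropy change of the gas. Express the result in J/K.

ΔS = -29.8 J/K

In kelvin: T₁ = 531.15 K, T₂ = 347.95 K. At constant pressure, ΔS = nC_p ln(T₂/T₁) with C_p = 7R/2 = 29.1 J mol⁻¹ K⁻¹.
ΔS = 2.42 × 29.1 × ln(347.95/531.15) = -29.8 J/K.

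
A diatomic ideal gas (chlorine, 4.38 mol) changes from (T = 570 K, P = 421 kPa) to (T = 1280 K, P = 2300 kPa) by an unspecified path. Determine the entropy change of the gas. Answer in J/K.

ΔS = nC_p ln(T₂/T₁) − nR ln(P₂/P₁), with C_p = 7R/2 = 29.1 J mol⁻¹ K⁻¹ for a diatomic ideal gas.
ΔS = 4.38 × [29.1 × ln(1280/570) − 8.314 × ln(2300/421)] = 41.3 J/K.

ΔS = 41.3 J/K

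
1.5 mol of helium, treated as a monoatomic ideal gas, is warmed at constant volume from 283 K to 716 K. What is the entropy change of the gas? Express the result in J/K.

ΔS = 17.4 J/K

At constant volume, ΔS = nC_V ln(T₂/T₁) with C_V = 3R/2 = 12.47 J mol⁻¹ K⁻¹.
ΔS = 1.5 × 12.47 × ln(716/283) = 17.4 J/K.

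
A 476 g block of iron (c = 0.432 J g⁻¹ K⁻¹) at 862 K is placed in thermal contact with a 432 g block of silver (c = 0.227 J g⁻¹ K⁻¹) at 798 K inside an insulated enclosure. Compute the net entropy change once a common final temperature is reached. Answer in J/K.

Energy balance: T_f = (m₁c₁T₁ + m₂c₂T₂)/(m₁c₁ + m₂c₂) = 841.33 K.
ΔS₁ = m₁c₁ ln(T_f/T₁) = 205.632 × ln(841.33/862) = -4.99 J/K.
ΔS₂ = m₂c₂ ln(T_f/T₂) = 98.064 × ln(841.33/798) = 5.186 J/K.
ΔS_total = -4.99 + 5.186 = 0.196 J/K.

ΔS_total = 0.196 J/K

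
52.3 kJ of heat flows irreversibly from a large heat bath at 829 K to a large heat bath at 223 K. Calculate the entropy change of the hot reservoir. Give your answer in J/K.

The hot reservoir loses heat Q, so ΔS_hot = −Q/T_H = −52300/829 = -63.1 J/K.

ΔS_hot = -63.1 J/K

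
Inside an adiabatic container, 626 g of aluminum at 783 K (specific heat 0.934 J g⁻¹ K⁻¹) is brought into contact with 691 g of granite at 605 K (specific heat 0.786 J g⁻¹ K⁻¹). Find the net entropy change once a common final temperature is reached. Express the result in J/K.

ΔS_total = 9.31 J/K

Energy balance: T_f = (m₁c₁T₁ + m₂c₂T₂)/(m₁c₁ + m₂c₂) = 697.28 K.
ΔS₁ = m₁c₁ ln(T_f/T₁) = 584.684 × ln(697.28/783) = -67.79 J/K.
ΔS₂ = m₂c₂ ln(T_f/T₂) = 543.126 × ln(697.28/605) = 77.1 J/K.
ΔS_total = -67.79 + 77.1 = 9.31 J/K.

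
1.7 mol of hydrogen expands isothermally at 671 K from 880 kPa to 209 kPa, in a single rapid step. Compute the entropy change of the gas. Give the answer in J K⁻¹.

Entropy is a state function, so ΔS_gas depends only on the end states.
For an isothermal ideal gas ΔS_gas = nR ln(P₁/P₂) = 1.7 × 8.314 × ln(880/209) = 20.3 J/K.

ΔS_gas = 20.3 J/K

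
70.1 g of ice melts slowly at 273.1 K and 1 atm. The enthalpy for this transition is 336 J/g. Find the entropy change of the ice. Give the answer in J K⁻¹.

Heat absorbed by the substance: Q = mL = 70.1 × 336 = 23553.6 J.
At constant T, ΔS = Q_rev/T = 23553.6 / 273.1 = 86.2 J/K.

ΔS = 86.2 J/K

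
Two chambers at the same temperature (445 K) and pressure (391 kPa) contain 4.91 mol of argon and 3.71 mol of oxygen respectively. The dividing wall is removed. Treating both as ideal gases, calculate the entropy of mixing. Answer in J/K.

Mole fractions: x_A = 4.91/8.62 = 0.57, x_B = 0.43.
ΔS_mix = −R(n_A ln x_A + n_B ln x_B) = −8.314 × (4.91 ln 0.57 + 3.71 ln 0.43) = 49 J/K.

ΔS_mix = 49 J/K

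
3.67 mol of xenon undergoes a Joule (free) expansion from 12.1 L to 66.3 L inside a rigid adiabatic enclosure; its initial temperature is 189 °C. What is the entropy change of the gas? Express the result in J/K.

ΔS_gas = 51.9 J/K

No heat is exchanged and no work is done, so the ideal-gas temperature stays constant.
Entropy is a state function; using a reversible isothermal path, ΔS_gas = nR ln(V₂/V₁) = 3.67 × 8.314 × ln(66.3/12.1) = 51.9 J/K.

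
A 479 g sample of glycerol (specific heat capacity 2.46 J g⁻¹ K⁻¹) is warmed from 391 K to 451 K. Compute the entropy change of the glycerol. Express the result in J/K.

ΔS = 168 J/K

ΔS = ∫dQ_rev/T = m c ln(T₂/T₁) = 479 × 2.46 × ln(451/391) = 168 J/K.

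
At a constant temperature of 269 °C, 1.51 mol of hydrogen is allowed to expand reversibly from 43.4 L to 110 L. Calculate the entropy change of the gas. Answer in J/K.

ΔS_gas = 11.7 J/K

For an isothermal ideal gas ΔS_gas = nR ln(V₂/V₁) = 1.51 × 8.314 × ln(110/43.4) = 11.7 J/K.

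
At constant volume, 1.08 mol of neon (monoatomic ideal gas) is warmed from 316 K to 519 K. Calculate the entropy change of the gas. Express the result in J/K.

ΔS = 6.68 J/K

At constant volume, ΔS = nC_V ln(T₂/T₁) with C_V = 3R/2 = 12.47 J mol⁻¹ K⁻¹.
ΔS = 1.08 × 12.47 × ln(519/316) = 6.68 J/K.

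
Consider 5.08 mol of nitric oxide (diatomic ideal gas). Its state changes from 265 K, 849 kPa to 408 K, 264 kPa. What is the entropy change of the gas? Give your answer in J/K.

ΔS = 113 J/K

ΔS = nC_p ln(T₂/T₁) − nR ln(P₂/P₁), with C_p = 7R/2 = 29.1 J mol⁻¹ K⁻¹ for a diatomic ideal gas.
ΔS = 5.08 × [29.1 × ln(408/265) − 8.314 × ln(264/849)] = 113 J/K.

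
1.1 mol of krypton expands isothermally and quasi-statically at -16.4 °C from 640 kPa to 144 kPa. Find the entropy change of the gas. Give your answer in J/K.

For an isothermal ideal gas ΔS_gas = nR ln(P₁/P₂) = 1.1 × 8.314 × ln(640/144) = 13.6 J/K.

ΔS_gas = 13.6 J/K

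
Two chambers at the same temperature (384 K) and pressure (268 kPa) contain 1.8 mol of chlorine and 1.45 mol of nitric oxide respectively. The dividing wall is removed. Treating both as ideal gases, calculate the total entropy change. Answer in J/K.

ΔS_mix = 18.6 J/K

Mole fractions: x_A = 1.8/3.25 = 0.554, x_B = 0.446.
ΔS_mix = −R(n_A ln x_A + n_B ln x_B) = −8.314 × (1.8 ln 0.554 + 1.45 ln 0.446) = 18.6 J/K.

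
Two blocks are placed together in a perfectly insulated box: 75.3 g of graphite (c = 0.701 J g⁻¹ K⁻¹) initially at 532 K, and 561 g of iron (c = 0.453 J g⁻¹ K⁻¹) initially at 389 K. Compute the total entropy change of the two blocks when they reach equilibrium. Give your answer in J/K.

Energy balance: T_f = (m₁c₁T₁ + m₂c₂T₂)/(m₁c₁ + m₂c₂) = 413.59 K.
ΔS₁ = m₁c₁ ln(T_f/T₁) = 52.7853 × ln(413.59/532) = -13.29 J/K.
ΔS₂ = m₂c₂ ln(T_f/T₂) = 254.133 × ln(413.59/389) = 15.58 J/K.
ΔS_total = -13.29 + 15.58 = 2.29 J/K.

ΔS_total = 2.29 J/K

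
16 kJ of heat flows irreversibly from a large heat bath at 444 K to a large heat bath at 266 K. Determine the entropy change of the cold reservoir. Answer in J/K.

The cold reservoir gains heat Q, so ΔS_cold = +Q/T_C = 16000/266 = 60.2 J/K.

ΔS_cold = 60.2 J/K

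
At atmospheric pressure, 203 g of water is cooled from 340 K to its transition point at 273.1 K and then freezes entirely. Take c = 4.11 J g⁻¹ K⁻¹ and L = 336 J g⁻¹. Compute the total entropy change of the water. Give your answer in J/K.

ΔS = -433 J/K

Cooling step: ΔS₁ = m c ln(T_tr/T_i) = 203 × 4.11 × ln(273.1/340) = -182.8 J/K.
Phase change: ΔS₂ = −mL/T_tr = −203 × 336 / 273.1 = -249.8 J/K.
ΔS_total = (-182.8) + (-249.8) = -433 J/K.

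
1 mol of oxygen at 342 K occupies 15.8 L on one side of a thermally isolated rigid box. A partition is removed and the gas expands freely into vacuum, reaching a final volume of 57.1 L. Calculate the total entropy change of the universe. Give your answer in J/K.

No heat is exchanged and no work is done, so the ideal-gas temperature stays constant.
Entropy is a state function; using a reversible isothermal path, ΔS_gas = nR ln(V₂/V₁) = 1 × 8.314 × ln(57.1/15.8) = 10.7 J/K.
The insulated surroundings exchange no heat, so ΔS_surr = 0 and ΔS_universe = ΔS_gas.

ΔS_universe = 10.7 J/K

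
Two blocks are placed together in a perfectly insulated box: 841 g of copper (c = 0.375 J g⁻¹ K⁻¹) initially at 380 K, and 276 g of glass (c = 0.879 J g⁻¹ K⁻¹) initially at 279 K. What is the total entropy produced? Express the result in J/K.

Energy balance: T_f = (m₁c₁T₁ + m₂c₂T₂)/(m₁c₁ + m₂c₂) = 336.09 K.
ΔS₁ = m₁c₁ ln(T_f/T₁) = 315.375 × ln(336.09/380) = -38.73 J/K.
ΔS₂ = m₂c₂ ln(T_f/T₂) = 242.604 × ln(336.09/279) = 45.16 J/K.
ΔS_total = -38.73 + 45.16 = 6.43 J/K.

ΔS_total = 6.43 J/K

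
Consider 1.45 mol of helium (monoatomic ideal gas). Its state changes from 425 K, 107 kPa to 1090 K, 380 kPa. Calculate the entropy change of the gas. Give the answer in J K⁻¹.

ΔS = nC_p ln(T₂/T₁) − nR ln(P₂/P₁), with C_p = 5R/2 = 20.79 J mol⁻¹ K⁻¹ for a monoatomic ideal gas.
ΔS = 1.45 × [20.79 × ln(1090/425) − 8.314 × ln(380/107)] = 13.1 J/K.

ΔS = 13.1 J/K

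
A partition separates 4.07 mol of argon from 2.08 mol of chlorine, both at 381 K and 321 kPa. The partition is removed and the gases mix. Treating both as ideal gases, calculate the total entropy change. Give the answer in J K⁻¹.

Mole fractions: x_A = 4.07/6.15 = 0.662, x_B = 0.338.
ΔS_mix = −R(n_A ln x_A + n_B ln x_B) = −8.314 × (4.07 ln 0.662 + 2.08 ln 0.338) = 32.7 J/K.

ΔS_mix = 32.7 J/K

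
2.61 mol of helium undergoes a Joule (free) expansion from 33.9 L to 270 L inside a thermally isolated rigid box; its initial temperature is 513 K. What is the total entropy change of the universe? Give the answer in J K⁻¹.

No heat is exchanged and no work is done, so the ideal-gas temperature stays constant.
Entropy is a state function; using a reversible isothermal path, ΔS_gas = nR ln(V₂/V₁) = 2.61 × 8.314 × ln(270/33.9) = 45 J/K.
The insulated surroundings exchange no heat, so ΔS_surr = 0 and ΔS_universe = ΔS_gas.

ΔS_universe = 45 J/K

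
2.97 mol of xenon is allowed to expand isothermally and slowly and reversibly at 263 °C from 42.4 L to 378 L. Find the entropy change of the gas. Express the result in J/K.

For an isothermal ideal gas ΔS_gas = nR ln(V₂/V₁) = 2.97 × 8.314 × ln(378/42.4) = 54 J/K.

ΔS_gas = 54 J/K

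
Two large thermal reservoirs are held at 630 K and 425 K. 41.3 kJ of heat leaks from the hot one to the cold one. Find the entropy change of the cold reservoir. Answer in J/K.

ΔS_cold = 97.2 J/K

The cold reservoir gains heat Q, so ΔS_cold = +Q/T_C = 41300/425 = 97.2 J/K.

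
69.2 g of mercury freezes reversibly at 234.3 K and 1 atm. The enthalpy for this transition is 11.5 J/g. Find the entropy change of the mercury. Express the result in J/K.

ΔS = -3.4 J/K

Heat released by the substance: Q = −mL = −69.2 × 11.5 = −795.8 J.
At constant T, ΔS = Q_rev/T = −795.8 / 234.3 = -3.4 J/K.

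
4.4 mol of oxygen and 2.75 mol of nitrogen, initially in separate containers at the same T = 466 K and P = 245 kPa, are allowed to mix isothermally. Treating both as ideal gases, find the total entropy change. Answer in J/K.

Mole fractions: x_A = 4.4/7.15 = 0.615, x_B = 0.385.
ΔS_mix = −R(n_A ln x_A + n_B ln x_B) = −8.314 × (4.4 ln 0.615 + 2.75 ln 0.385) = 39.6 J/K.

ΔS_mix = 39.6 J/K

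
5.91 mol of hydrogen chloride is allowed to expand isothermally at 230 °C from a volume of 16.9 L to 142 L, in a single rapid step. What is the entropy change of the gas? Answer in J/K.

ΔS_gas = 105 J/K

Entropy is a state function, so ΔS_gas depends only on the end states.
For an isothermal ideal gas ΔS_gas = nR ln(V₂/V₁) = 5.91 × 8.314 × ln(142/16.9) = 105 J/K.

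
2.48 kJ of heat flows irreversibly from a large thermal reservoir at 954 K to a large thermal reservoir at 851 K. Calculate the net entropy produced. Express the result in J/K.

ΔS_hot = −Q/T_H = −2480/954 = -2.5996 J/K and ΔS_cold = +Q/T_C = 2480/851 = 2.9142 J/K.
ΔS_total = -2.5996 + 2.9142 = 0.315 J/K, positive as the second law requires.

ΔS_total = 0.315 J/K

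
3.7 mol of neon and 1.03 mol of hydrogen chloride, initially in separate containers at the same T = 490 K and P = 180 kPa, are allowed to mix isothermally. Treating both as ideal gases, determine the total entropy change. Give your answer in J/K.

Mole fractions: x_A = 3.7/4.73 = 0.782, x_B = 0.218.
ΔS_mix = −R(n_A ln x_A + n_B ln x_B) = −8.314 × (3.7 ln 0.782 + 1.03 ln 0.218) = 20.6 J/K.

ΔS_mix = 20.6 J/K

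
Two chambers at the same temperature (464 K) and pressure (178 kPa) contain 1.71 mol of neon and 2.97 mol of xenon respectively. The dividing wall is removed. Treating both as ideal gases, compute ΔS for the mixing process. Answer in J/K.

ΔS_mix = 25.5 J/K

Mole fractions: x_A = 1.71/4.68 = 0.365, x_B = 0.635.
ΔS_mix = −R(n_A ln x_A + n_B ln x_B) = −8.314 × (1.71 ln 0.365 + 2.97 ln 0.635) = 25.5 J/K.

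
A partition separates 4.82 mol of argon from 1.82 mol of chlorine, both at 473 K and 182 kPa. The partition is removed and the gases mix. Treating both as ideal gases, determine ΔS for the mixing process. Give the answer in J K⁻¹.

ΔS_mix = 32.4 J/K

Mole fractions: x_A = 4.82/6.64 = 0.726, x_B = 0.274.
ΔS_mix = −R(n_A ln x_A + n_B ln x_B) = −8.314 × (4.82 ln 0.726 + 1.82 ln 0.274) = 32.4 J/K.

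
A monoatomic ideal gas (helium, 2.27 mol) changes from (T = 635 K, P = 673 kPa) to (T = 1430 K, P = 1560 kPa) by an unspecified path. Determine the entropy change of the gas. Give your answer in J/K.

ΔS = nC_p ln(T₂/T₁) − nR ln(P₂/P₁), with C_p = 5R/2 = 20.79 J mol⁻¹ K⁻¹ for a monoatomic ideal gas.
ΔS = 2.27 × [20.79 × ln(1430/635) − 8.314 × ln(1560/673)] = 22.4 J/K.

ΔS = 22.4 J/K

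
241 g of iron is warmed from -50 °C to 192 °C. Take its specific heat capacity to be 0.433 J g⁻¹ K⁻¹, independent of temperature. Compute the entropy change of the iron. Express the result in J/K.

ΔS = 76.6 J/K

In kelvin: T₁ = 223.15 K, T₂ = 465.15 K. ΔS = ∫dQ_rev/T = m c ln(T₂/T₁) = 241 × 0.433 × ln(465.15/223.15) = 76.6 J/K.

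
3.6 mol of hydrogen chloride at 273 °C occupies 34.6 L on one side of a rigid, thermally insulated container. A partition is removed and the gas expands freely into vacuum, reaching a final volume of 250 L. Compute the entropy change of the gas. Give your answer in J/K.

For an ideal gas in free expansion Q = 0 and W = 0, so T is unchanged.
Entropy is a state function; using a reversible isothermal path, ΔS_gas = nR ln(V₂/V₁) = 3.6 × 8.314 × ln(250/34.6) = 59.2 J/K.

ΔS_gas = 59.2 J/K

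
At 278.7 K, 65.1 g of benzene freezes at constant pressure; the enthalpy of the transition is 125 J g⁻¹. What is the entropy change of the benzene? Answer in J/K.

Heat released by the substance: Q = −mL = −65.1 × 125 = −8137.5 J.
At constant T, ΔS = Q_rev/T = −8137.5 / 278.7 = -29.2 J/K.

ΔS = -29.2 J/K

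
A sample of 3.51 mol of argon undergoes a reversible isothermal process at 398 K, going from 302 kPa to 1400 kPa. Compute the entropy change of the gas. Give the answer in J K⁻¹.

For an isothermal ideal gas ΔS_gas = nR ln(P₁/P₂) = 3.51 × 8.314 × ln(302/1400) = -44.8 J/K.

ΔS_gas = -44.8 J/K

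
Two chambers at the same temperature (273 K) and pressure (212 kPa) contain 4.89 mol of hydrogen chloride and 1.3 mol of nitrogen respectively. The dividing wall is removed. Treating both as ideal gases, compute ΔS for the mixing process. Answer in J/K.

ΔS_mix = 26.5 J/K

Mole fractions: x_A = 4.89/6.19 = 0.79, x_B = 0.21.
ΔS_mix = −R(n_A ln x_A + n_B ln x_B) = −8.314 × (4.89 ln 0.79 + 1.3 ln 0.21) = 26.5 J/K.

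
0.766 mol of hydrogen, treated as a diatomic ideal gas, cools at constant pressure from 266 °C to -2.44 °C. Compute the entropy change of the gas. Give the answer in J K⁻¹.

In kelvin: T₁ = 539.15 K, T₂ = 270.71 K. At constant pressure, ΔS = nC_p ln(T₂/T₁) with C_p = 7R/2 = 29.1 J mol⁻¹ K⁻¹.
ΔS = 0.766 × 29.1 × ln(270.71/539.15) = -15.4 J/K.

ΔS = -15.4 J/K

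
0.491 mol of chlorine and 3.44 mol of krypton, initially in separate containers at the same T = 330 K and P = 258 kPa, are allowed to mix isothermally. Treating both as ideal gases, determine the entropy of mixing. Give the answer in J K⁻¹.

ΔS_mix = 12.3 J/K

Mole fractions: x_A = 0.491/3.93 = 0.125, x_B = 0.875.
ΔS_mix = −R(n_A ln x_A + n_B ln x_B) = −8.314 × (0.491 ln 0.125 + 3.44 ln 0.875) = 12.3 J/K.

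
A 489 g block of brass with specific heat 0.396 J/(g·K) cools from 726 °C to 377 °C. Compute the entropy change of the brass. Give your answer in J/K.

ΔS = -83.2 J/K

In kelvin: T₁ = 999.15 K, T₂ = 650.15 K. ΔS = ∫dQ_rev/T = m c ln(T₂/T₁) = 489 × 0.396 × ln(650.15/999.15) = -83.2 J/K.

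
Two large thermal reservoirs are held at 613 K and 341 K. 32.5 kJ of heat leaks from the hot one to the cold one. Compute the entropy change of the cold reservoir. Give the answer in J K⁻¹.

The cold reservoir gains heat Q, so ΔS_cold = +Q/T_C = 32500/341 = 95.3 J/K.

ΔS_cold = 95.3 J/K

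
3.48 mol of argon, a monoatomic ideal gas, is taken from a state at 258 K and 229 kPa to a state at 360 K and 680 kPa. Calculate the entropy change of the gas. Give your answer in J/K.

ΔS = nC_p ln(T₂/T₁) − nR ln(P₂/P₁), with C_p = 5R/2 = 20.79 J mol⁻¹ K⁻¹ for a monoatomic ideal gas.
ΔS = 3.48 × [20.79 × ln(360/258) − 8.314 × ln(680/229)] = -7.39 J/K.

ΔS = -7.39 J/K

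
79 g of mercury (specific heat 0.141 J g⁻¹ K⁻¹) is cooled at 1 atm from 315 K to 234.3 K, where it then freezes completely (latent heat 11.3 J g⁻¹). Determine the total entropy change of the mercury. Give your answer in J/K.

Cooling step: ΔS₁ = m c ln(T_tr/T_i) = 79 × 0.141 × ln(234.3/315) = -3.297 J/K.
Phase change: ΔS₂ = −mL/T_tr = −79 × 11.3 / 234.3 = -3.81 J/K.
ΔS_total = (-3.297) + (-3.81) = -7.11 J/K.

ΔS = -7.11 J/K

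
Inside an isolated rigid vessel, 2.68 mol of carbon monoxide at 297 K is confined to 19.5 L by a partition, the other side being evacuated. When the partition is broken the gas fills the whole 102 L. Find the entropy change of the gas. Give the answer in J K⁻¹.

No heat is exchanged and no work is done, so the ideal-gas temperature stays constant.
Entropy is a state function; using a reversible isothermal path, ΔS_gas = nR ln(V₂/V₁) = 2.68 × 8.314 × ln(102/19.5) = 36.9 J/K.

ΔS_gas = 36.9 J/K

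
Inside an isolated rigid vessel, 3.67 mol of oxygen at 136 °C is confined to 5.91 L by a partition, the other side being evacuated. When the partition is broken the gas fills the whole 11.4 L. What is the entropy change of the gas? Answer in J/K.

ΔS_gas = 20 J/K

For an ideal gas in free expansion Q = 0 and W = 0, so T is unchanged.
Entropy is a state function; using a reversible isothermal path, ΔS_gas = nR ln(V₂/V₁) = 3.67 × 8.314 × ln(11.4/5.91) = 20 J/K.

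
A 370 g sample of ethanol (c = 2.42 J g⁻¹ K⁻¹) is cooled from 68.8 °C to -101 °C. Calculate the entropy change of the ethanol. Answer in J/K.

ΔS = -615 J/K

In kelvin: T₁ = 341.95 K, T₂ = 172.15 K. ΔS = ∫dQ_rev/T = m c ln(T₂/T₁) = 370 × 2.42 × ln(172.15/341.95) = -615 J/K.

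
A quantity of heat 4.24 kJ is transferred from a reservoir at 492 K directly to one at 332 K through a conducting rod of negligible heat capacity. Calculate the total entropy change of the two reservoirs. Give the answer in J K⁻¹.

ΔS_hot = −Q/T_H = −4240/492 = -8.618 J/K and ΔS_cold = +Q/T_C = 4240/332 = 12.77 J/K.
ΔS_total = -8.618 + 12.77 = 4.15 J/K, positive as the second law requires.

ΔS_total = 4.15 J/K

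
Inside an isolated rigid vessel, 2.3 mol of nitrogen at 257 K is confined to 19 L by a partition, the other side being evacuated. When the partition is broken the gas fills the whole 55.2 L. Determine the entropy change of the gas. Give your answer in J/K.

No heat is exchanged and no work is done, so the ideal-gas temperature stays constant.
Entropy is a state function; using a reversible isothermal path, ΔS_gas = nR ln(V₂/V₁) = 2.3 × 8.314 × ln(55.2/19) = 20.4 J/K.

ΔS_gas = 20.4 J/K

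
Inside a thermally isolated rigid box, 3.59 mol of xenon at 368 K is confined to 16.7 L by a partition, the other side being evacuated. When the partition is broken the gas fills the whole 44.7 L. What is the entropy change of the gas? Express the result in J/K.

No heat is exchanged and no work is done, so the ideal-gas temperature stays constant.
Entropy is a state function; using a reversible isothermal path, ΔS_gas = nR ln(V₂/V₁) = 3.59 × 8.314 × ln(44.7/16.7) = 29.4 J/K.

ΔS_gas = 29.4 J/K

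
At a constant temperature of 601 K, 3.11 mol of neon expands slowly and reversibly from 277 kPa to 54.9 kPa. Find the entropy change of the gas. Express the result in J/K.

ΔS_gas = 41.8 J/K

For an isothermal ideal gas ΔS_gas = nR ln(P₁/P₂) = 3.11 × 8.314 × ln(277/54.9) = 41.8 J/K.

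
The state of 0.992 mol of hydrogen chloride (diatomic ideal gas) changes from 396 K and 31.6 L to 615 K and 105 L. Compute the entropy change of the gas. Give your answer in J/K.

Entropy is a state function: ΔS = nC_V ln(T₂/T₁) + nR ln(V₂/V₁), with C_V = 5R/2 = 20.79 J mol⁻¹ K⁻¹ for a diatomic ideal gas.
ΔS = 0.992 × [20.79 × ln(615/396) + 8.314 × ln(105/31.6)] = 19 J/K.

ΔS = 19 J/K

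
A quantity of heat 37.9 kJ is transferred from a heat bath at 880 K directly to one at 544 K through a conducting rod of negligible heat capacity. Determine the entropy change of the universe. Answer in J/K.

ΔS_total = 26.6 J/K

ΔS_hot = −Q/T_H = −37900/880 = -43.07 J/K and ΔS_cold = +Q/T_C = 37900/544 = 69.67 J/K.
ΔS_total = -43.07 + 69.67 = 26.6 J/K, positive as the second law requires.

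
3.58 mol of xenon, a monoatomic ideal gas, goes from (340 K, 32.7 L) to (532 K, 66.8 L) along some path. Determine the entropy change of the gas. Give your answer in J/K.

Entropy is a state function: ΔS = nC_V ln(T₂/T₁) + nR ln(V₂/V₁), with C_V = 3R/2 = 12.47 J mol⁻¹ K⁻¹ for a monoatomic ideal gas.
ΔS = 3.58 × [12.47 × ln(532/340) + 8.314 × ln(66.8/32.7)] = 41.2 J/K.

ΔS = 41.2 J/K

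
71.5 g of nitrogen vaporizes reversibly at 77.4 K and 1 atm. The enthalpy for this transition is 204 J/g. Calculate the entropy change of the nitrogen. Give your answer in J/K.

ΔS = 188 J/K

Heat absorbed by the substance: Q = mL = 71.5 × 204 = 14586 J.
At constant T, ΔS = Q_rev/T = 14586 / 77.4 = 188 J/K.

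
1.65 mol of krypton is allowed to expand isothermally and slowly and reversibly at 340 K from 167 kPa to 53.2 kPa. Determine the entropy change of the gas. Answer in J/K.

ΔS_gas = 15.7 J/K

For an isothermal ideal gas ΔS_gas = nR ln(P₁/P₂) = 1.65 × 8.314 × ln(167/53.2) = 15.7 J/K.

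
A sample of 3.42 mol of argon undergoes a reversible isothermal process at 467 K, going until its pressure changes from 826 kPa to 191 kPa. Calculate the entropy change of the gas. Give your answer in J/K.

ΔS_gas = 41.6 J/K

For an isothermal ideal gas ΔS_gas = nR ln(P₁/P₂) = 3.42 × 8.314 × ln(826/191) = 41.6 J/K.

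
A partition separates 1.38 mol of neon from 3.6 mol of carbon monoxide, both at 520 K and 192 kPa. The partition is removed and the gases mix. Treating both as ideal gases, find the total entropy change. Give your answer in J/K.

Mole fractions: x_A = 1.38/4.98 = 0.277, x_B = 0.723.
ΔS_mix = −R(n_A ln x_A + n_B ln x_B) = −8.314 × (1.38 ln 0.277 + 3.6 ln 0.723) = 24.4 J/K.

ΔS_mix = 24.4 J/K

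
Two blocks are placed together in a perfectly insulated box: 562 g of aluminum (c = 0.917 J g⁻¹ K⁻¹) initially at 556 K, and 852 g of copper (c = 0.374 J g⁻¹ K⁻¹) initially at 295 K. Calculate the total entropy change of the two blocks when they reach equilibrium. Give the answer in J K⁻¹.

Energy balance: T_f = (m₁c₁T₁ + m₂c₂T₂)/(m₁c₁ + m₂c₂) = 456.28 K.
ΔS₁ = m₁c₁ ln(T_f/T₁) = 515.354 × ln(456.28/556) = -101.9 J/K.
ΔS₂ = m₂c₂ ln(T_f/T₂) = 318.648 × ln(456.28/295) = 139 J/K.
ΔS_total = -101.9 + 139 = 37.1 J/K.

ΔS_total = 37.1 J/K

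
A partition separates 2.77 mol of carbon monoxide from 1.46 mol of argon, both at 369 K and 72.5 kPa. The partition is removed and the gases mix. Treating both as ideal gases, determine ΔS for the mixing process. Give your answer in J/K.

ΔS_mix = 22.7 J/K

Mole fractions: x_A = 2.77/4.23 = 0.655, x_B = 0.345.
ΔS_mix = −R(n_A ln x_A + n_B ln x_B) = −8.314 × (2.77 ln 0.655 + 1.46 ln 0.345) = 22.7 J/K.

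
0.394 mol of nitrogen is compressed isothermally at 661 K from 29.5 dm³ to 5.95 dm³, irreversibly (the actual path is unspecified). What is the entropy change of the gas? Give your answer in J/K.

ΔS_gas = -5.24 J/K

Entropy is a state function, so ΔS_gas depends only on the end states.
For an isothermal ideal gas ΔS_gas = nR ln(V₂/V₁) = 0.394 × 8.314 × ln(5.95/29.5) = -5.24 J/K.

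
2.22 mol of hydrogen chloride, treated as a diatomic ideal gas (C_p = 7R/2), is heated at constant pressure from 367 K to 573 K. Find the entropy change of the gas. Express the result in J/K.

At constant pressure, ΔS = nC_p ln(T₂/T₁) with C_p = 7R/2 = 29.1 J mol⁻¹ K⁻¹.
ΔS = 2.22 × 29.1 × ln(573/367) = 28.8 J/K.

ΔS = 28.8 J/K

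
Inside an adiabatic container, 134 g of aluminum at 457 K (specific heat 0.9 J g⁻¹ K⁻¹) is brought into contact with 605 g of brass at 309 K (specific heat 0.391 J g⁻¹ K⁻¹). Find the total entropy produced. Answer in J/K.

Energy balance: T_f = (m₁c₁T₁ + m₂c₂T₂)/(m₁c₁ + m₂c₂) = 358.97 K.
ΔS₁ = m₁c₁ ln(T_f/T₁) = 120.6 × ln(358.97/457) = -29.117 J/K.
ΔS₂ = m₂c₂ ln(T_f/T₂) = 236.555 × ln(358.97/309) = 35.462 J/K.
ΔS_total = -29.117 + 35.462 = 6.35 J/K.

ΔS_total = 6.35 J/K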